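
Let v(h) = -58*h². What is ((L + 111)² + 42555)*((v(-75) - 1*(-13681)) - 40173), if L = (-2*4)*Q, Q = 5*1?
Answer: -16789108232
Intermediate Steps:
Q = 5
L = -40 (L = -2*4*5 = -8*5 = -40)
((L + 111)² + 42555)*((v(-75) - 1*(-13681)) - 40173) = ((-40 + 111)² + 42555)*((-58*(-75)² - 1*(-13681)) - 40173) = (71² + 42555)*((-58*5625 + 13681) - 40173) = (5041 + 42555)*((-326250 + 13681) - 40173) = 47596*(-312569 - 40173) = 47596*(-352742) = -16789108232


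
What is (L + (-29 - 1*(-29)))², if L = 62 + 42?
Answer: 10816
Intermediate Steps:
L = 104
(L + (-29 - 1*(-29)))² = (104 + (-29 - 1*(-29)))² = (104 + (-29 + 29))² = (104 + 0)² = 104² = 10816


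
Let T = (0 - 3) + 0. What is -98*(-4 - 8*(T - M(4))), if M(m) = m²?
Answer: -14504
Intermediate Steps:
T = -3 (T = -3 + 0 = -3)
-98*(-4 - 8*(T - M(4))) = -98*(-4 - 8*(-3 - 1*4²)) = -98*(-4 - 8*(-3 - 1*16)) = -98*(-4 - 8*(-3 - 16)) = -98*(-4 - 8*(-19)) = -98*(-4 + 152) = -98*148 = -14504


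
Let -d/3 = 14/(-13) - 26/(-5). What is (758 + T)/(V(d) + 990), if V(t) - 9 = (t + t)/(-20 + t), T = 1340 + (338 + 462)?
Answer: 127029/43823 ≈ 2.8987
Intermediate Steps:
d = -804/65 (d = -3*(14/(-13) - 26/(-5)) = -3*(14*(-1/13) - 26*(-1/5)) = -3*(-14/13 + 26/5) = -3*268/65 = -804/65 ≈ -12.369)
T = 2140 (T = 1340 + 800 = 2140)
V(t) = 9 + 2*t/(-20 + t) (V(t) = 9 + (t + t)/(-20 + t) = 9 + (2*t)/(-20 + t) = 9 + 2*t/(-20 + t))
(758 + T)/(V(d) + 990) = (758 + 2140)/((-180 + 11*(-804/65))/(-20 - 804/65) + 990) = 2898/((-180 - 8844/65)/(-2104/65) + 990) = 2898/(-65/2104*(-20544/65) + 990) = 2898/(2568/263 + 990) = 2898/(262938/263) = 2898*(263/262938) = 127029/43823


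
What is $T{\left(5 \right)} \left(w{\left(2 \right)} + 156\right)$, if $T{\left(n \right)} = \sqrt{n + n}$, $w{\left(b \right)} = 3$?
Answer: $159 \sqrt{10} \approx 502.8$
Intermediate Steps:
$T{\left(n \right)} = \sqrt{2} \sqrt{n}$ ($T{\left(n \right)} = \sqrt{2 n} = \sqrt{2} \sqrt{n}$)
$T{\left(5 \right)} \left(w{\left(2 \right)} + 156\right) = \sqrt{2} \sqrt{5} \left(3 + 156\right) = \sqrt{10} \cdot 159 = 159 \sqrt{10}$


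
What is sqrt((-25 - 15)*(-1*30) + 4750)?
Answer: 5*sqrt(238) ≈ 77.136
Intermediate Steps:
sqrt((-25 - 15)*(-1*30) + 4750) = sqrt(-40*(-30) + 4750) = sqrt(1200 + 4750) = sqrt(5950) = 5*sqrt(238)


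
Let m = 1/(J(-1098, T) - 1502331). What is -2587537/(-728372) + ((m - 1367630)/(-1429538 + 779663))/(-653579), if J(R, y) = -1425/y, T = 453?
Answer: 20776688779414164675394389/5848485287727697509007000 ≈ 3.5525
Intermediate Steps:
m = -151/226852456 (m = 1/(-1425/453 - 1502331) = 1/(-1425*1/453 - 1502331) = 1/(-475/151 - 1502331) = 1/(-226852456/151) = -151/226852456 ≈ -6.6563e-7)
-2587537/(-728372) + ((m - 1367630)/(-1429538 + 779663))/(-653579) = -2587537/(-728372) + ((-151/226852456 - 1367630)/(-1429538 + 779663))/(-653579) = -2587537*(-1/728372) - 310250224399431/226852456/(-649875)*(-1/653579) = 2587537/728372 - 310250224399431/226852456*(-1/649875)*(-1/653579) = 2587537/728372 + (103416741466477/49141913281000)*(-1/653579) = 2587537/728372 - 103416741466477/32118122540282699000 = 20776688779414164675394389/5848485287727697509007000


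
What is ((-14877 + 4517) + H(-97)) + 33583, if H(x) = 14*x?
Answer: 21865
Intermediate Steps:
((-14877 + 4517) + H(-97)) + 33583 = ((-14877 + 4517) + 14*(-97)) + 33583 = (-10360 - 1358) + 33583 = -11718 + 33583 = 21865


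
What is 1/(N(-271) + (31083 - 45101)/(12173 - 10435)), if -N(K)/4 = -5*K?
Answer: -869/4716989 ≈ -0.00018423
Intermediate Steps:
N(K) = 20*K (N(K) = -(-20)*K = 20*K)
1/(N(-271) + (31083 - 45101)/(12173 - 10435)) = 1/(20*(-271) + (31083 - 45101)/(12173 - 10435)) = 1/(-5420 - 14018/1738) = 1/(-5420 - 14018*1/1738) = 1/(-5420 - 7009/869) = 1/(-4716989/869) = -869/4716989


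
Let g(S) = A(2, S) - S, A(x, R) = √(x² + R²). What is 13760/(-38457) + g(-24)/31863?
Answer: -145837304/408451797 + 2*√145/31863 ≈ -0.35629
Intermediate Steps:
A(x, R) = √(R² + x²)
g(S) = √(4 + S²) - S (g(S) = √(S² + 2²) - S = √(S² + 4) - S = √(4 + S²) - S)
13760/(-38457) + g(-24)/31863 = 13760/(-38457) + (√(4 + (-24)²) - 1*(-24))/31863 = 13760*(-1/38457) + (√(4 + 576) + 24)*(1/31863) = -13760/38457 + (√580 + 24)*(1/31863) = -13760/38457 + (2*√145 + 24)*(1/31863) = -13760/38457 + (24 + 2*√145)*(1/31863) = -13760/38457 + (8/10621 + 2*√145/31863) = -145837304/408451797 + 2*√145/31863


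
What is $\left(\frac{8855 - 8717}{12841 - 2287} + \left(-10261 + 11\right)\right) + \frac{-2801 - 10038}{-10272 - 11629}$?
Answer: $- \frac{394846467226}{38523859} \approx -10249.0$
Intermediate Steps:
$\left(\frac{8855 - 8717}{12841 - 2287} + \left(-10261 + 11\right)\right) + \frac{-2801 - 10038}{-10272 - 11629} = \left(\frac{138}{10554} - 10250\right) - \frac{12839}{-21901} = \left(138 \cdot \frac{1}{10554} - 10250\right) - - \frac{12839}{21901} = \left(\frac{23}{1759} - 10250\right) + \frac{12839}{21901} = - \frac{18029727}{1759} + \frac{12839}{21901} = - \frac{394846467226}{38523859}$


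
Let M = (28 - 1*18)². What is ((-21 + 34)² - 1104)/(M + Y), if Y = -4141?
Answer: 935/4041 ≈ 0.23138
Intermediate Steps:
M = 100 (M = (28 - 18)² = 10² = 100)
((-21 + 34)² - 1104)/(M + Y) = ((-21 + 34)² - 1104)/(100 - 4141) = (13² - 1104)/(-4041) = (169 - 1104)*(-1/4041) = -935*(-1/4041) = 935/4041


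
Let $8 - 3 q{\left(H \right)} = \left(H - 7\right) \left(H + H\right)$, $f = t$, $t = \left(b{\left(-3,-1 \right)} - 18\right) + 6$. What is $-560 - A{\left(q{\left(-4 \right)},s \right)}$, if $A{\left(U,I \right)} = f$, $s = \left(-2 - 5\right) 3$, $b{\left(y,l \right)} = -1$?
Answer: $-547$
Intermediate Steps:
$t = -13$ ($t = \left(-1 - 18\right) + 6 = -19 + 6 = -13$)
$f = -13$
$s = -21$ ($s = \left(-7\right) 3 = -21$)
$q{\left(H \right)} = \frac{8}{3} - \frac{2 H \left(-7 + H\right)}{3}$ ($q{\left(H \right)} = \frac{8}{3} - \frac{\left(H - 7\right) \left(H + H\right)}{3} = \frac{8}{3} - \frac{\left(-7 + H\right) 2 H}{3} = \frac{8}{3} - \frac{2 H \left(-7 + H\right)}{3}$)
$A{\left(U,I \right)} = -13$
$-560 - A{\left(q{\left(-4 \right)},s \right)} = -560 - -13 = -560 + 13 = -547$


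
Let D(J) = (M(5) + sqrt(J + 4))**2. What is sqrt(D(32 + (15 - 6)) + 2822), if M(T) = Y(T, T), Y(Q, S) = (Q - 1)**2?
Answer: sqrt(3123 + 96*sqrt(5)) ≈ 57.773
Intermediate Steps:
Y(Q, S) = (-1 + Q)**2
M(T) = (-1 + T)**2
D(J) = (16 + sqrt(4 + J))**2 (D(J) = ((-1 + 5)**2 + sqrt(J + 4))**2 = (4**2 + sqrt(4 + J))**2 = (16 + sqrt(4 + J))**2)
sqrt(D(32 + (15 - 6)) + 2822) = sqrt((16 + sqrt(4 + (32 + (15 - 6))))**2 + 2822) = sqrt((16 + sqrt(4 + (32 + 9)))**2 + 2822) = sqrt((16 + sqrt(4 + 41))**2 + 2822) = sqrt((16 + sqrt(45))**2 + 2822) = sqrt((16 + 3*sqrt(5))**2 + 2822) = sqrt(2822 + (16 + 3*sqrt(5))**2)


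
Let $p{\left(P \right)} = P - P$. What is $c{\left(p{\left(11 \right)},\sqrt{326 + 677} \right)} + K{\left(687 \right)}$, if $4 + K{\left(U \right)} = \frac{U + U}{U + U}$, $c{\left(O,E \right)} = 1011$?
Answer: $1008$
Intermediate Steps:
$p{\left(P \right)} = 0$
$K{\left(U \right)} = -3$ ($K{\left(U \right)} = -4 + \frac{U + U}{U + U} = -4 + \frac{2 U}{2 U} = -4 + 2 U \frac{1}{2 U} = -4 + 1 = -3$)
$c{\left(p{\left(11 \right)},\sqrt{326 + 677} \right)} + K{\left(687 \right)} = 1011 - 3 = 1008$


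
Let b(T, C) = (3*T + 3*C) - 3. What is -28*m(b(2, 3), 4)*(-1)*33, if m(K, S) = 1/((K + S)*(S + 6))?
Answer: 231/40 ≈ 5.7750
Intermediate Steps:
b(T, C) = -3 + 3*C + 3*T (b(T, C) = (3*C + 3*T) - 3 = -3 + 3*C + 3*T)
m(K, S) = 1/((6 + S)*(K + S)) (m(K, S) = 1/((K + S)*(6 + S)) = 1/((6 + S)*(K + S)))
-28*m(b(2, 3), 4)*(-1)*33 = -28*(-1)/(4² + 6*(-3 + 3*3 + 3*2) + 6*4 + (-3 + 3*3 + 3*2)*4)*33 = -28*(-1)/(16 + 6*(-3 + 9 + 6) + 24 + (-3 + 9 + 6)*4)*33 = -28*(-1)/(16 + 6*12 + 24 + 12*4)*33 = -28*(-1)/(16 + 72 + 24 + 48)*33 = -28*(-1)/160*33 = -7*(-1)/40*33 = -28*(-1/160)*33 = (7/40)*33 = 231/40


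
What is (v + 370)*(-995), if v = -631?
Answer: 259695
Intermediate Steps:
(v + 370)*(-995) = (-631 + 370)*(-995) = -261*(-995) = 259695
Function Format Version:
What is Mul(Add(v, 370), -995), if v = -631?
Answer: 259695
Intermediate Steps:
Mul(Add(v, 370), -995) = Mul(Add(-631, 370), -995) = Mul(-261, -995) = 259695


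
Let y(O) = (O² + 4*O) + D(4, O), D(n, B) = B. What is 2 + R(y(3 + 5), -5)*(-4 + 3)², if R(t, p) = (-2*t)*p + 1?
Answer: 1043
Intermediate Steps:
y(O) = O² + 5*O (y(O) = (O² + 4*O) + O = O² + 5*O)
R(t, p) = 1 - 2*p*t (R(t, p) = -2*p*t + 1 = 1 - 2*p*t)
2 + R(y(3 + 5), -5)*(-4 + 3)² = 2 + (1 - 2*(-5)*(3 + 5)*(5 + (3 + 5)))*(-4 + 3)² = 2 + (1 - 2*(-5)*8*(5 + 8))*(-1)² = 2 + (1 - 2*(-5)*8*13)*1 = 2 + (1 - 2*(-5)*104)*1 = 2 + (1 + 1040)*1 = 2 + 1041*1 = 2 + 1041 = 1043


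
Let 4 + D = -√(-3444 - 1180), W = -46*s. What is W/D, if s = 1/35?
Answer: 23/20300 - 391*I/20300 ≈ 0.001133 - 0.019261*I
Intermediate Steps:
s = 1/35 ≈ 0.028571
W = -46/35 (W = -46*1/35 = -46/35 ≈ -1.3143)
D = -4 - 68*I (D = -4 - √(-3444 - 1180) = -4 - √(-4624) = -4 - 68*I ≈ -4.0 - 68.0*I)
W/D = -46*(-4 + 68*I)/4640/35 = -23*(-4 + 68*I)/81200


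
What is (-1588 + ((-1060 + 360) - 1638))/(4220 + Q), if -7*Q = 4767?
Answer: -3926/3539 ≈ -1.1094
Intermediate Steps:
Q = -681 (Q = -⅐*4767 = -681)
(-1588 + ((-1060 + 360) - 1638))/(4220 + Q) = (-1588 + ((-1060 + 360) - 1638))/(4220 - 681) = (-1588 + (-700 - 1638))/3539 = (-1588 - 2338)*(1/3539) = -3926*1/3539 = -3926/3539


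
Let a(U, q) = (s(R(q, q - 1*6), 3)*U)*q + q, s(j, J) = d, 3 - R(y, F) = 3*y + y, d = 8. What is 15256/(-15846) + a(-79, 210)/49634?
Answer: -714242441/196625091 ≈ -3.6325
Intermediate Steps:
R(y, F) = 3 - 4*y (R(y, F) = 3 - (3*y + y) = 3 - 4*y)
s(j, J) = 8
a(U, q) = q + 8*U*q (a(U, q) = (8*U)*q + q = 8*U*q + q = q + 8*U*q)
15256/(-15846) + a(-79, 210)/49634 = 15256/(-15846) + (210*(1 + 8*(-79)))/49634 = 15256*(-1/15846) + (210*(1 - 632))*(1/49634) = -7628/7923 + (210*(-631))*(1/49634) = -7628/7923 - 132510*1/49634 = -7628/7923 - 66255/24817 = -714242441/196625091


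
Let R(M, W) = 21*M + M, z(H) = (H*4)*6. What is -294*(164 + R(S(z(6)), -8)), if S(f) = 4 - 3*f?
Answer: 2720088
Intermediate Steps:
z(H) = 24*H (z(H) = (4*H)*6 = 24*H)
R(M, W) = 22*M
-294*(164 + R(S(z(6)), -8)) = -294*(164 + 22*(4 - 72*6)) = -294*(164 + 22*(4 - 3*144)) = -294*(164 + 22*(4 - 432)) = -294*(164 + 22*(-428)) = -294*(164 - 9416) = -294*(-9252) = 2720088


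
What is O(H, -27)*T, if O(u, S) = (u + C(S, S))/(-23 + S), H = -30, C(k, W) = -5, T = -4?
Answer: -14/5 ≈ -2.8000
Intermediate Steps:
O(u, S) = (-5 + u)/(-23 + S) (O(u, S) = (u - 5)/(-23 + S) = (-5 + u)/(-23 + S))
O(H, -27)*T = ((-5 - 30)/(-23 - 27))*(-4) = (-35/(-50))*(-4) = -1/50*(-35)*(-4) = (7/10)*(-4) = -14/5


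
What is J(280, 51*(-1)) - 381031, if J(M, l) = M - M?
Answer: -381031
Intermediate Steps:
J(M, l) = 0
J(280, 51*(-1)) - 381031 = 0 - 381031 = -381031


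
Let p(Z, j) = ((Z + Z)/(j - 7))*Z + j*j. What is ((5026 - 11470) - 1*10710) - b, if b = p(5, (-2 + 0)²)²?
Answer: -154390/9 ≈ -17154.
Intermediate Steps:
p(Z, j) = j² + 2*Z²/(-7 + j) (p(Z, j) = ((2*Z)/(-7 + j))*Z + j² = (2*Z/(-7 + j))*Z + j² = 2*Z²/(-7 + j) + j² = j² + 2*Z²/(-7 + j))
b = 4/9 (b = ((((-2 + 0)²)³ - 7*(-2 + 0)⁴ + 2*5²)/(-7 + (-2 + 0)²))² = ((((-2)²)³ - 7*((-2)²)² + 2*25)/(-7 + (-2)²))² = ((4³ - 7*4² + 50)/(-7 + 4))² = ((64 - 7*16 + 50)/(-3))² = (-(64 - 112 + 50)/3)² = (-⅓*2)² = (-⅔)² = 4/9 ≈ 0.44444)
((5026 - 11470) - 1*10710) - b = ((5026 - 11470) - 1*10710) - 1*4/9 = (-6444 - 10710) - 4/9 = -17154 - 4/9 = -154390/9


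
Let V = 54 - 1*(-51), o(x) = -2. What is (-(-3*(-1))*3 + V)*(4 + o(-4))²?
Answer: 384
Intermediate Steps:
V = 105 (V = 54 + 51 = 105)
(-(-3*(-1))*3 + V)*(4 + o(-4))² = (-(-3*(-1))*3 + 105)*(4 - 2)² = (-3*3 + 105)*2² = (-1*9 + 105)*4 = (-9 + 105)*4 = 96*4 = 384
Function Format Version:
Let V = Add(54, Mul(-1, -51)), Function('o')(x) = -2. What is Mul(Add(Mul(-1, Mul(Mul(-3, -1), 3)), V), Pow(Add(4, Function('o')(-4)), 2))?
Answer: 384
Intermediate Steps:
V = 105 (V = Add(54, 51) = 105)
Mul(Add(Mul(-1, Mul(Mul(-3, -1), 3)), V), Pow(Add(4, Function('o')(-4)), 2)) = Mul(Add(Mul(-1, Mul(Mul(-3, -1), 3)), 105), Pow(Add(4, -2), 2)) = Mul(Add(Mul(-1, Mul(3, 3)), 105), Pow(2, 2)) = Mul(Add(Mul(-1, 9), 105), 4) = Mul(Add(-9, 105), 4) = Mul(96, 4) = 384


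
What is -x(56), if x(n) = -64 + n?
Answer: 8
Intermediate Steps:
-x(56) = -(-64 + 56) = -1*(-8) = 8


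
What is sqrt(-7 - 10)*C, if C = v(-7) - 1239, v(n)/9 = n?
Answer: -1302*I*sqrt(17) ≈ -5368.3*I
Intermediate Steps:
v(n) = 9*n
C = -1302 (C = 9*(-7) - 1239 = -63 - 1239 = -1302)
sqrt(-7 - 10)*C = sqrt(-7 - 10)*(-1302) = sqrt(-17)*(-1302) = (I*sqrt(17))*(-1302) = -1302*I*sqrt(17)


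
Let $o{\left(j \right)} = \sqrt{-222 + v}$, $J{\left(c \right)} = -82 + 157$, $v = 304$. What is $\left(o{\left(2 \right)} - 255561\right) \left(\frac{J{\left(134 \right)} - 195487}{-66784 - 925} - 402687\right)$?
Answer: $\frac{6967957216099431}{67709} - \frac{27265338671 \sqrt{82}}{67709} \approx 1.0291 \cdot 10^{11}$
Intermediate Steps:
$J{\left(c \right)} = 75$
$o{\left(j \right)} = \sqrt{82}$ ($o{\left(j \right)} = \sqrt{-222 + 304} = \sqrt{82}$)
$\left(o{\left(2 \right)} - 255561\right) \left(\frac{J{\left(134 \right)} - 195487}{-66784 - 925} - 402687\right) = \left(\sqrt{82} - 255561\right) \left(\frac{75 - 195487}{-66784 - 925} - 402687\right) = \left(-255561 + \sqrt{82}\right) \left(- \frac{195412}{-67709} - 402687\right) = \left(-255561 + \sqrt{82}\right) \left(\left(-195412\right) \left(- \frac{1}{67709}\right) - 402687\right) = \left(-255561 + \sqrt{82}\right) \left(\frac{195412}{67709} - 402687\right) = \left(-255561 + \sqrt{82}\right) \left(- \frac{27265338671}{67709}\right) = \frac{6967957216099431}{67709} - \frac{27265338671 \sqrt{82}}{67709}$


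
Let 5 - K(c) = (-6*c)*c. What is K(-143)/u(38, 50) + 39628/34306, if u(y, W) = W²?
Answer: 2154190947/42882500 ≈ 50.235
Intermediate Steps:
K(c) = 5 + 6*c² (K(c) = 5 - (-6*c)*c = 5 - (-6)*c² = 5 + 6*c²)
K(-143)/u(38, 50) + 39628/34306 = (5 + 6*(-143)²)/(50²) + 39628/34306 = (5 + 6*20449)/2500 + 39628*(1/34306) = (5 + 122694)*(1/2500) + 19814/17153 = 122699*(1/2500) + 19814/17153 = 122699/2500 + 19814/17153 = 2154190947/42882500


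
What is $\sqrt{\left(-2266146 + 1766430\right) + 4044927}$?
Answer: $\sqrt{3545211} \approx 1882.9$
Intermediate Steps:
$\sqrt{\left(-2266146 + 1766430\right) + 4044927} = \sqrt{-499716 + 4044927} = \sqrt{3545211}$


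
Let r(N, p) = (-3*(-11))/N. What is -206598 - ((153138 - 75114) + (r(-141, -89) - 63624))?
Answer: -10386895/47 ≈ -2.2100e+5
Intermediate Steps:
r(N, p) = 33/N
-206598 - ((153138 - 75114) + (r(-141, -89) - 63624)) = -206598 - ((153138 - 75114) + (33/(-141) - 63624)) = -206598 - (78024 + (33*(-1/141) - 63624)) = -206598 - (78024 + (-11/47 - 63624)) = -206598 - (78024 - 2990339/47) = -206598 - 1*676789/47 = -206598 - 676789/47 = -10386895/47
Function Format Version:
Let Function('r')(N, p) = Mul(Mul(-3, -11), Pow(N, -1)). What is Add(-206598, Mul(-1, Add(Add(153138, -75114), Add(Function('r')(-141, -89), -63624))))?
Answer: Rational(-10386895, 47) ≈ -2.2100e+5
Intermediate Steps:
Function('r')(N, p) = Mul(33, Pow(N, -1))
Add(-206598, Mul(-1, Add(Add(153138, -75114), Add(Function('r')(-141, -89), -63624)))) = Add(-206598, Mul(-1, Add(Add(153138, -75114), Add(Mul(33, Pow(-141, -1)), -63624)))) = Add(-206598, Mul(-1, Add(78024, Add(Mul(33, Rational(-1, 141)), -63624)))) = Add(-206598, Mul(-1, Add(78024, Add(Rational(-11, 47), -63624)))) = Add(-206598, Mul(-1, Add(78024, Rational(-2990339, 47)))) = Add(-206598, Mul(-1, Rational(676789, 47))) = Add(-206598, Rational(-676789, 47)) = Rational(-10386895, 47)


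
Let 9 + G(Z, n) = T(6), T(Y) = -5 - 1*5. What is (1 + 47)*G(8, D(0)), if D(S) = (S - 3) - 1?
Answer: -912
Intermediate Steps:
T(Y) = -10 (T(Y) = -5 - 5 = -10)
D(S) = -4 + S (D(S) = (-3 + S) - 1 = -4 + S)
G(Z, n) = -19 (G(Z, n) = -9 - 10 = -19)
(1 + 47)*G(8, D(0)) = (1 + 47)*(-19) = 48*(-19) = -912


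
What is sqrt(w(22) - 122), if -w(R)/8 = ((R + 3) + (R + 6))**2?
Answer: I*sqrt(22594) ≈ 150.31*I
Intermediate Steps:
w(R) = -8*(9 + 2*R)**2 (w(R) = -8*((R + 3) + (R + 6))**2 = -8*((3 + R) + (6 + R))**2 = -8*(9 + 2*R)**2)
sqrt(w(22) - 122) = sqrt(-8*(9 + 2*22)**2 - 122) = sqrt(-8*(9 + 44)**2 - 122) = sqrt(-8*53**2 - 122) = sqrt(-8*2809 - 122) = sqrt(-22472 - 122) = sqrt(-22594) = I*sqrt(22594)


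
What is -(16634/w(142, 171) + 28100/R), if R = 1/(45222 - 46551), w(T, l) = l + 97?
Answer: 5004208283/134 ≈ 3.7345e+7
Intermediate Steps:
w(T, l) = 97 + l
R = -1/1329 (R = 1/(-1329) = -1/1329 ≈ -0.00075245)
-(16634/w(142, 171) + 28100/R) = -(16634/(97 + 171) + 28100/(-1/1329)) = -(16634/268 + 28100*(-1329)) = -(16634*(1/268) - 37344900) = -(8317/134 - 37344900) = -1*(-5004208283/134) = 5004208283/134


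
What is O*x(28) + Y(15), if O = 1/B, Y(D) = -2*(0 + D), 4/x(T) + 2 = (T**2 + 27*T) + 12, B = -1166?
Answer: -13554751/451825 ≈ -30.000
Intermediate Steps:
x(T) = 4/(10 + T**2 + 27*T) (x(T) = 4/(-2 + ((T**2 + 27*T) + 12)) = 4/(-2 + (12 + T**2 + 27*T)) = 4/(10 + T**2 + 27*T))
Y(D) = -2*D
O = -1/1166 (O = 1/(-1166) = -1/1166 ≈ -0.00085763)
O*x(28) + Y(15) = -2/(583*(10 + 28**2 + 27*28)) - 2*15 = -2/(583*(10 + 784 + 756)) - 30 = -2/(583*1550) - 30 = -1/1166*2/775 - 30 = -1/451825 - 30 = -13554751/451825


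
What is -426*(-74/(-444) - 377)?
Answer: 160531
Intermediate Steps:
-426*(-74/(-444) - 377) = -426*(-74*(-1/444) - 377) = -426*(⅙ - 377) = -426*(-2261/6) = 160531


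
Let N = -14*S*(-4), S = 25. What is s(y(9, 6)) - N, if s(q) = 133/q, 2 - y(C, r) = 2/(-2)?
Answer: -4067/3 ≈ -1355.7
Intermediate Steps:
y(C, r) = 3 (y(C, r) = 2 - 2/(-2) = 2 - 2*(-1)/2 = 2 - 1*(-1) = 2 + 1 = 3)
N = 1400 (N = -14*25*(-4) = -350*(-4) = 1400)
s(y(9, 6)) - N = 133/3 - 1*1400 = 133*(⅓) - 1400 = 133/3 - 1400 = -4067/3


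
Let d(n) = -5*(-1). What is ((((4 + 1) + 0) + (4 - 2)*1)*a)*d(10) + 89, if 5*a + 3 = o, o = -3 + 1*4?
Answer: 75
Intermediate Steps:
o = 1 (o = -3 + 4 = 1)
d(n) = 5
a = -2/5 (a = -3/5 + (1/5)*1 = -3/5 + 1/5 = -2/5 ≈ -0.40000)
((((4 + 1) + 0) + (4 - 2)*1)*a)*d(10) + 89 = ((((4 + 1) + 0) + (4 - 2)*1)*(-2/5))*5 + 89 = (((5 + 0) + 2*1)*(-2/5))*5 + 89 = ((5 + 2)*(-2/5))*5 + 89 = (7*(-2/5))*5 + 89 = -14/5*5 + 89 = -14 + 89 = 75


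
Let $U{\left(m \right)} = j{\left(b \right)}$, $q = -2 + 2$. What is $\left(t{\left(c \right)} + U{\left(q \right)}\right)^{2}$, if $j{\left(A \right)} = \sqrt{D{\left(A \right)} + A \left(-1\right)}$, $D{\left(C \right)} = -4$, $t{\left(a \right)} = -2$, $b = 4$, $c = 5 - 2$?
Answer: $4 \left(1 - i \sqrt{2}\right)^{2} \approx -4.0 - 11.314 i$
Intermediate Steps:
$c = 3$ ($c = 5 - 2 = 3$)
$q = 0$
$j{\left(A \right)} = \sqrt{-4 - A}$ ($j{\left(A \right)} = \sqrt{-4 + A \left(-1\right)} = \sqrt{-4 - A}$)
$U{\left(m \right)} = 2 i \sqrt{2}$ ($U{\left(m \right)} = \sqrt{-4 - 4} = \sqrt{-8} = 2 i \sqrt{2}$)
$\left(t{\left(c \right)} + U{\left(q \right)}\right)^{2} = \left(-2 + 2 i \sqrt{2}\right)^{2}$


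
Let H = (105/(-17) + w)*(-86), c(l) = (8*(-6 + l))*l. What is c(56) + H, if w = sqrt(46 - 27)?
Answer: 389830/17 - 86*sqrt(19) ≈ 22556.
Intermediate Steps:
w = sqrt(19) ≈ 4.3589
c(l) = l*(-48 + 8*l) (c(l) = (-48 + 8*l)*l = l*(-48 + 8*l))
H = 9030/17 - 86*sqrt(19) (H = (105/(-17) + sqrt(19))*(-86) = (105*(-1/17) + sqrt(19))*(-86) = (-105/17 + sqrt(19))*(-86) = 9030/17 - 86*sqrt(19) ≈ 156.31)
c(56) + H = 8*56*(-6 + 56) + (9030/17 - 86*sqrt(19)) = 8*56*50 + (9030/17 - 86*sqrt(19)) = 22400 + (9030/17 - 86*sqrt(19)) = 389830/17 - 86*sqrt(19)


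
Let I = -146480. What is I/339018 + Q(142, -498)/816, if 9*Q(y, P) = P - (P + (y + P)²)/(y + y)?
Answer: -465091195/829916064 ≈ -0.56041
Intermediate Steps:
Q(y, P) = P/9 - (P + (P + y)²)/(18*y) (Q(y, P) = (P - (P + (y + P)²)/(y + y))/9 = (P - (P + (P + y)²)/(2*y))/9 = P/9 - (P + (P + y)²)/(18*y))
I/339018 + Q(142, -498)/816 = -146480/339018 + ((1/18)*(-1*(-498) - 1*(-498)² - 1*142²)/142)/816 = -146480*1/339018 + ((1/18)*(1/142)*(498 - 1*248004 - 1*20164))*(1/816) = -73240/169509 + ((1/18)*(1/142)*(498 - 248004 - 20164))*(1/816) = -73240/169509 + ((1/18)*(1/142)*(-267670))*(1/816) = -73240/169509 - 1885/18*1/816 = -73240/169509 - 1885/14688 = -465091195/829916064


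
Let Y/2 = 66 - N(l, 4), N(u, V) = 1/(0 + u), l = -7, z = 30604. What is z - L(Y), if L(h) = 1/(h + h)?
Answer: 56678601/1852 ≈ 30604.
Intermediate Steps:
N(u, V) = 1/u
Y = 926/7 (Y = 2*(66 - 1/(-7)) = 2*(66 - 1*(-1/7)) = 2*(66 + 1/7) = 2*(463/7) = 926/7 ≈ 132.29)
L(h) = 1/(2*h)
z - L(Y) = 30604 - 1/(2*926/7) = 30604 - 7/(2*926) = 30604 - 1*7/1852 = 30604 - 7/1852 = 56678601/1852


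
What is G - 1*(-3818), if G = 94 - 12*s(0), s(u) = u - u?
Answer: 3912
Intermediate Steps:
s(u) = 0
G = 94 (G = 94 - 12*0 = 94 + 0 = 94)
G - 1*(-3818) = 94 - 1*(-3818) = 94 + 3818 = 3912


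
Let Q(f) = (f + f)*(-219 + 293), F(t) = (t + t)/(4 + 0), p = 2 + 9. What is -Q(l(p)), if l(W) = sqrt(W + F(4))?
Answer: -148*sqrt(13) ≈ -533.62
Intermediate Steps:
p = 11
F(t) = t/2 (F(t) = (2*t)/4 = (2*t)*(1/4) = t/2)
l(W) = sqrt(2 + W) (l(W) = sqrt(W + (1/2)*4) = sqrt(W + 2) = sqrt(2 + W))
Q(f) = 148*f (Q(f) = (2*f)*74 = 148*f)
-Q(l(p)) = -148*sqrt(2 + 11) = -148*sqrt(13)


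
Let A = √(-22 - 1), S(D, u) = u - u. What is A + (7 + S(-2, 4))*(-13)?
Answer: -91 + I*√23 ≈ -91.0 + 4.7958*I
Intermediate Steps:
S(D, u) = 0
A = I*√23 (A = √(-23) = I*√23 ≈ 4.7958*I)
A + (7 + S(-2, 4))*(-13) = I*√23 + (7 + 0)*(-13) = I*√23 + 7*(-13) = I*√23 - 91 = -91 + I*√23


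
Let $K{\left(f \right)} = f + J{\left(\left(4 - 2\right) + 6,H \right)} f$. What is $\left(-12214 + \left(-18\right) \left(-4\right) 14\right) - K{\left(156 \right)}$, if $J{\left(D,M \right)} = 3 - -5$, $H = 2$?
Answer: $-12610$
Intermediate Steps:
$J{\left(D,M \right)} = 8$ ($J{\left(D,M \right)} = 3 + 5 = 8$)
$K{\left(f \right)} = 9 f$ ($K{\left(f \right)} = f + 8 f = 9 f$)
$\left(-12214 + \left(-18\right) \left(-4\right) 14\right) - K{\left(156 \right)} = \left(-12214 + \left(-18\right) \left(-4\right) 14\right) - 9 \cdot 156 = \left(-12214 + 72 \cdot 14\right) - 1404 = \left(-12214 + 1008\right) - 1404 = -11206 - 1404 = -12610$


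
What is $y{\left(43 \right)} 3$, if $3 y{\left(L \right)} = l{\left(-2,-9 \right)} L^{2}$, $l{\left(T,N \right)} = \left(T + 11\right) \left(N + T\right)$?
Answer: $-183051$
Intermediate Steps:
$l{\left(T,N \right)} = \left(11 + T\right) \left(N + T\right)$
$y{\left(L \right)} = - 33 L^{2}$ ($y{\left(L \right)} = \frac{\left(\left(-2\right)^{2} + 11 \left(-9\right) + 11 \left(-2\right) - -18\right) L^{2}}{3} = \frac{\left(4 - 99 - 22 + 18\right) L^{2}}{3} = \frac{\left(-99\right) L^{2}}{3} = - 33 L^{2}$)
$y{\left(43 \right)} 3 = - 33 \cdot 43^{2} \cdot 3 = \left(-33\right) 1849 \cdot 3 = \left(-61017\right) 3 = -183051$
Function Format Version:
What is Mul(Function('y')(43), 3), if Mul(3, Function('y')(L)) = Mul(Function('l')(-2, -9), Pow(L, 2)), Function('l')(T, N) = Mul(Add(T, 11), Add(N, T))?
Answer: -183051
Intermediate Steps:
Function('l')(T, N) = Mul(Add(11, T), Add(N, T))
Function('y')(L) = Mul(-33, Pow(L, 2)) (Function('y')(L) = Mul(Rational(1, 3), Mul(Add(Pow(-2, 2), Mul(11, -9), Mul(11, -2), Mul(-9, -2)), Pow(L, 2))) = Mul(Rational(1, 3), Mul(Add(4, -99, -22, 18), Pow(L, 2))) = Mul(Rational(1, 3), Mul(-99, Pow(L, 2))) = Mul(-33, Pow(L, 2)))
Mul(Function('y')(43), 3) = Mul(Mul(-33, Pow(43, 2)), 3) = Mul(Mul(-33, 1849), 3) = Mul(-61017, 3) = -183051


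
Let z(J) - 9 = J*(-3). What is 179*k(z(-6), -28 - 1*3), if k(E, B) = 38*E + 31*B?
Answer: 11635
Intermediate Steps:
z(J) = 9 - 3*J (z(J) = 9 + J*(-3) = 9 - 3*J)
k(E, B) = 31*B + 38*E
179*k(z(-6), -28 - 1*3) = 179*(31*(-28 - 1*3) + 38*(9 - 3*(-6))) = 179*(31*(-28 - 3) + 38*(9 + 18)) = 179*(31*(-31) + 38*27) = 179*(-961 + 1026) = 179*65 = 11635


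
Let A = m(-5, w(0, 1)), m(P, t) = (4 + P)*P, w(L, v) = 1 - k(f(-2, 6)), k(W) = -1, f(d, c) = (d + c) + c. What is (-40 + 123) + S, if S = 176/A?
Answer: 591/5 ≈ 118.20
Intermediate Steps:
f(d, c) = d + 2*c (f(d, c) = (c + d) + c = d + 2*c)
w(L, v) = 2 (w(L, v) = 1 - 1*(-1) = 1 + 1 = 2)
m(P, t) = P*(4 + P)
A = 5 (A = -5*(4 - 5) = -5*(-1) = 5)
S = 176/5 ≈ 35.200
(-40 + 123) + S = (-40 + 123) + 176/5 = 83 + 176/5 = 591/5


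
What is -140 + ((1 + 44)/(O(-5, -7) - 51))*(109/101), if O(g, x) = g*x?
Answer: -231145/1616 ≈ -143.04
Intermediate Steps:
-140 + ((1 + 44)/(O(-5, -7) - 51))*(109/101) = -140 + ((1 + 44)/(-5*(-7) - 51))*(109/101) = -140 + (45/(35 - 51))*(109*(1/101)) = -140 + (45/(-16))*(109/101) = -140 + (45*(-1/16))*(109/101) = -140 - 45/16*109/101 = -140 - 4905/1616 = -231145/1616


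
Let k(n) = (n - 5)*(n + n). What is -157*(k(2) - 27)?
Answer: 6123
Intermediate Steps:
k(n) = 2*n*(-5 + n) (k(n) = (-5 + n)*(2*n) = 2*n*(-5 + n))
-157*(k(2) - 27) = -157*(2*2*(-5 + 2) - 27) = -157*(2*2*(-3) - 27) = -157*(-12 - 27) = -157*(-39) = 6123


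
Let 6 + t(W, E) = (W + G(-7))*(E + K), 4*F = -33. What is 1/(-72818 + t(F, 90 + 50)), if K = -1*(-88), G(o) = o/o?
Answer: -1/74477 ≈ -1.3427e-5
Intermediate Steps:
G(o) = 1
K = 88
F = -33/4 (F = (¼)*(-33) = -33/4 ≈ -8.2500)
t(W, E) = -6 + (1 + W)*(88 + E) (t(W, E) = -6 + (W + 1)*(E + 88) = -6 + (1 + W)*(88 + E))
1/(-72818 + t(F, 90 + 50)) = 1/(-72818 + (82 + (90 + 50) + 88*(-33/4) + (90 + 50)*(-33/4))) = 1/(-72818 + (82 + 140 - 726 + 140*(-33/4))) = 1/(-72818 + (82 + 140 - 726 - 1155)) = 1/(-72818 - 1659) = 1/(-74477) = -1/74477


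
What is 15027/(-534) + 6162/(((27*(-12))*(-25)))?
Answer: -1644836/60075 ≈ -27.380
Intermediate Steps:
15027/(-534) + 6162/(((27*(-12))*(-25))) = 15027*(-1/534) + 6162/((-324*(-25))) = -5009/178 + 6162/8100 = -5009/178 + 6162*(1/8100) = -5009/178 + 1027/1350 = -1644836/60075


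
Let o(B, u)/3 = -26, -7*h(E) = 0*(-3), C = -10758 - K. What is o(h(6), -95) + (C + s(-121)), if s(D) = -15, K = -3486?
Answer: -7365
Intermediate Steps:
C = -7272 (C = -10758 - 1*(-3486) = -10758 + 3486 = -7272)
h(E) = 0 (h(E) = -0*(-3) = -⅐*0 = 0)
o(B, u) = -78 (o(B, u) = 3*(-26) = -78)
o(h(6), -95) + (C + s(-121)) = -78 + (-7272 - 15) = -78 - 7287 = -7365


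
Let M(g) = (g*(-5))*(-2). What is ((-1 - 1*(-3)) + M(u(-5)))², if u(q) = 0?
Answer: 4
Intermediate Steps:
M(g) = 10*g (M(g) = -5*g*(-2) = 10*g)
((-1 - 1*(-3)) + M(u(-5)))² = ((-1 - 1*(-3)) + 10*0)² = ((-1 + 3) + 0)² = (2 + 0)² = 2² = 4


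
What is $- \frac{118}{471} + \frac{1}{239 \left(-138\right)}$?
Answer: $- \frac{432483}{1726058} \approx -0.25056$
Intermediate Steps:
$- \frac{118}{471} + \frac{1}{239 \left(-138\right)} = \left(-118\right) \frac{1}{471} + \frac{1}{239} \left(- \frac{1}{138}\right) = - \frac{118}{471} - \frac{1}{32982} = - \frac{432483}{1726058}$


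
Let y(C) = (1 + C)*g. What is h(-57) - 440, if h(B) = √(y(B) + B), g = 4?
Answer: -440 + I*√281 ≈ -440.0 + 16.763*I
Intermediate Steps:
y(C) = 4 + 4*C (y(C) = (1 + C)*4 = 4 + 4*C)
h(B) = √(4 + 5*B) (h(B) = √((4 + 4*B) + B) = √(4 + 5*B))
h(-57) - 440 = √(4 + 5*(-57)) - 440 = √(4 - 285) - 440 = √(-281) - 440 = I*√281 - 440 = -440 + I*√281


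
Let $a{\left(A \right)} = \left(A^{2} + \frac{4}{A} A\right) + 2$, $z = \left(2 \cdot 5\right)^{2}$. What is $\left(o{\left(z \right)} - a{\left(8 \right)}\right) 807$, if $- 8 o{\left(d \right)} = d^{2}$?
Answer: $-1065240$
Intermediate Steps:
$z = 100$ ($z = 10^{2} = 100$)
$a{\left(A \right)} = 6 + A^{2}$ ($a{\left(A \right)} = \left(A^{2} + 4\right) + 2 = \left(4 + A^{2}\right) + 2 = 6 + A^{2}$)
$o{\left(d \right)} = - \frac{d^{2}}{8}$
$\left(o{\left(z \right)} - a{\left(8 \right)}\right) 807 = \left(- \frac{100^{2}}{8} - \left(6 + 8^{2}\right)\right) 807 = \left(\left(- \frac{1}{8}\right) 10000 - \left(6 + 64\right)\right) 807 = \left(-1250 - 70\right) 807 = \left(-1320\right) 807 = -1065240$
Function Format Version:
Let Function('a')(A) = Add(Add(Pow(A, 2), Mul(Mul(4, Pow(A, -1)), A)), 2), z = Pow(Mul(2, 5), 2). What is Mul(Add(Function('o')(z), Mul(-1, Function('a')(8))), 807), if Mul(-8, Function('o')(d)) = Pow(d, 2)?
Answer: -1065240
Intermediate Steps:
z = 100 (z = Pow(10, 2) = 100)
Function('a')(A) = Add(6, Pow(A, 2)) (Function('a')(A) = Add(Add(Pow(A, 2), 4), 2) = Add(Add(4, Pow(A, 2)), 2) = Add(6, Pow(A, 2)))
Function('o')(d) = Mul(Rational(-1, 8), Pow(d, 2))
Mul(Add(Function('o')(z), Mul(-1, Function('a')(8))), 807) = Mul(Add(Mul(Rational(-1, 8), Pow(100, 2)), Mul(-1, Add(6, Pow(8, 2)))), 807) = Mul(Add(Mul(Rational(-1, 8), 10000), Mul(-1, Add(6, 64))), 807) = Mul(Add(-1250, Mul(-1, 70)), 807) = Mul(Add(-1250, -70), 807) = Mul(-1320, 807) = -1065240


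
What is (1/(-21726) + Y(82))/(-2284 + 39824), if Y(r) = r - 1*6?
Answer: 330235/163118808 ≈ 0.0020245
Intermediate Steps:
Y(r) = -6 + r (Y(r) = r - 6 = -6 + r)
(1/(-21726) + Y(82))/(-2284 + 39824) = (1/(-21726) + (-6 + 82))/(-2284 + 39824) = (-1/21726 + 76)/37540 = (1651175/21726)*(1/37540) = 330235/163118808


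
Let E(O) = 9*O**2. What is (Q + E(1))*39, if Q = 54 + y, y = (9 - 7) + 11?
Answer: 2964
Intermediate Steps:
y = 13 (y = 2 + 11 = 13)
Q = 67 (Q = 54 + 13 = 67)
(Q + E(1))*39 = (67 + 9*1**2)*39 = (67 + 9*1)*39 = (67 + 9)*39 = 76*39 = 2964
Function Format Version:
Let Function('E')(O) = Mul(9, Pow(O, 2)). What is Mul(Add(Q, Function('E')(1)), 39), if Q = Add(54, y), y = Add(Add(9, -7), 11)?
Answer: 2964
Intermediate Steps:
y = 13 (y = Add(2, 11) = 13)
Q = 67 (Q = Add(54, 13) = 67)
Mul(Add(Q, Function('E')(1)), 39) = Mul(Add(67, Mul(9, Pow(1, 2))), 39) = Mul(Add(67, Mul(9, 1)), 39) = Mul(Add(67, 9), 39) = Mul(76, 39) = 2964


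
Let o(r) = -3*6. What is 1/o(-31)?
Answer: -1/18 ≈ -0.055556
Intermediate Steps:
o(r) = -18
1/o(-31) = 1/(-18) = -1/18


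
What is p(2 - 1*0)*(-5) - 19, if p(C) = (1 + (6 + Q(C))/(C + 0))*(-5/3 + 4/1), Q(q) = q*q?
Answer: -89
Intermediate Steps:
Q(q) = q²
p(C) = 7/3 + 7*(6 + C²)/(3*C) (p(C) = (1 + (6 + C²)/(C + 0))*(-5/3 + 4/1) = (1 + (6 + C²)/C)*(-5*⅓ + 4*1) = (1 + (6 + C²)/C)*(-5/3 + 4) = (1 + (6 + C²)/C)*(7/3) = 7/3 + 7*(6 + C²)/(3*C))
p(2 - 1*0)*(-5) - 19 = (7/3 + 14/(2 - 1*0) + 7*(2 - 1*0)/3)*(-5) - 19 = (7/3 + 14/(2 + 0) + 7*(2 + 0)/3)*(-5) - 19 = (7/3 + 14/2 + (7/3)*2)*(-5) - 19 = (7/3 + 14*(½) + 14/3)*(-5) - 19 = (7/3 + 7 + 14/3)*(-5) - 19 = 14*(-5) - 19 = -70 - 19 = -89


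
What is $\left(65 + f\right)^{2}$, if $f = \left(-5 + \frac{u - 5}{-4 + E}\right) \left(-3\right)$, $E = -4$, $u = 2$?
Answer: $\frac{398161}{64} \approx 6221.3$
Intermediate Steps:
$f = \frac{111}{8}$ ($f = \left(-5 + \frac{2 - 5}{-4 - 4}\right) \left(-3\right) = \left(-5 - \frac{3}{-8}\right) \left(-3\right) = \left(-5 - - \frac{3}{8}\right) \left(-3\right) = \left(-5 + \frac{3}{8}\right) \left(-3\right) = \left(- \frac{37}{8}\right) \left(-3\right) = \frac{111}{8} \approx 13.875$)
$\left(65 + f\right)^{2} = \left(65 + \frac{111}{8}\right)^{2} = \left(\frac{631}{8}\right)^{2} = \frac{398161}{64}$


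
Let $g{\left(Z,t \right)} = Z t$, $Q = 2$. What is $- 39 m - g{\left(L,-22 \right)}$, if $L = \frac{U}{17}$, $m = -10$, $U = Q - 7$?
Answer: $\frac{6520}{17} \approx 383.53$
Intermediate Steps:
$U = -5$ ($U = 2 - 7 = -5$)
$L = - \frac{5}{17} \approx -0.29412$
$- 39 m - g{\left(L,-22 \right)} = \left(-39\right) \left(-10\right) - \left(- \frac{5}{17}\right) \left(-22\right) = 390 - \frac{110}{17} = \frac{6520}{17}$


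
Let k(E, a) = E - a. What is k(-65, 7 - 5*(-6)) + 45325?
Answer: 45223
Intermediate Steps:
k(-65, 7 - 5*(-6)) + 45325 = (-65 - (7 - 5*(-6))) + 45325 = (-65 - (7 + 30)) + 45325 = (-65 - 1*37) + 45325 = (-65 - 37) + 45325 = -102 + 45325 = 45223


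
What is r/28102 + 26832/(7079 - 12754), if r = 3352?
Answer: -367505132/79739425 ≈ -4.6088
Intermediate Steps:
r/28102 + 26832/(7079 - 12754) = 3352/28102 + 26832/(7079 - 12754) = 3352*(1/28102) + 26832/(-5675) = 1676/14051 + 26832*(-1/5675) = 1676/14051 - 26832/5675 = -367505132/79739425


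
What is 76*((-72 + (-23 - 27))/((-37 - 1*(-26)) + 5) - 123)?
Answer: -23408/3 ≈ -7802.7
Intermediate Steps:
76*((-72 + (-23 - 27))/((-37 - 1*(-26)) + 5) - 123) = 76*((-72 - 50)/((-37 + 26) + 5) - 123) = 76*(-122/(-11 + 5) - 123) = 76*(-122/(-6) - 123) = 76*(-122*(-⅙) - 123) = 76*(61/3 - 123) = 76*(-308/3) = -23408/3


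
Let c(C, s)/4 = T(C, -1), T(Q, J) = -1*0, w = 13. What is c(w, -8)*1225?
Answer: 0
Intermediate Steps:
T(Q, J) = 0
c(C, s) = 0 (c(C, s) = 4*0 = 0)
c(w, -8)*1225 = 0*1225 = 0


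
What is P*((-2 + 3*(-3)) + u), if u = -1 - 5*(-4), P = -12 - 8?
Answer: -160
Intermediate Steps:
P = -20
u = 19 (u = -1 + 20 = 19)
P*((-2 + 3*(-3)) + u) = -20*((-2 + 3*(-3)) + 19) = -20*((-2 - 9) + 19) = -20*(-11 + 19) = -20*8 = -160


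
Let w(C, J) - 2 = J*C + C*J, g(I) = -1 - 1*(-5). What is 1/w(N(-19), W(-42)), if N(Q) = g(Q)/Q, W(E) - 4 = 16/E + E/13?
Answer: 5187/9526 ≈ 0.54451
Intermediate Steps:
g(I) = 4 (g(I) = -1 + 5 = 4)
W(E) = 4 + 16/E + E/13 (W(E) = 4 + (16/E + E/13) = 4 + 16/E + E/13)
N(Q) = 4/Q
w(C, J) = 2 + 2*C*J (w(C, J) = 2 + (J*C + C*J) = 2 + (C*J + C*J) = 2 + 2*C*J)
1/w(N(-19), W(-42)) = 1/(2 + 2*(4/(-19))*(4 + 16/(-42) + (1/13)*(-42))) = 1/(2 + 2*(4*(-1/19))*(4 + 16*(-1/42) - 42/13)) = 1/(2 + 2*(-4/19)*(4 - 8/21 - 42/13)) = 1/(2 + 2*(-4/19)*(106/273)) = 1/(2 - 848/5187) = 1/(9526/5187) = 5187/9526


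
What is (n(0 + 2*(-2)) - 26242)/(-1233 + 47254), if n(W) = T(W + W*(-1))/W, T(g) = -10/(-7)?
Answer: -367393/644294 ≈ -0.57023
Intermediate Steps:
T(g) = 10/7 (T(g) = -10*(-1/7) = 10/7)
n(W) = 10/(7*W)
(n(0 + 2*(-2)) - 26242)/(-1233 + 47254) = (10/(7*(0 + 2*(-2))) - 26242)/(-1233 + 47254) = (10/(7*(0 - 4)) - 26242)/46021 = ((10/7)/(-4) - 26242)*(1/46021) = ((10/7)*(-1/4) - 26242)*(1/46021) = (-5/14 - 26242)*(1/46021) = -367393/14*1/46021 = -367393/644294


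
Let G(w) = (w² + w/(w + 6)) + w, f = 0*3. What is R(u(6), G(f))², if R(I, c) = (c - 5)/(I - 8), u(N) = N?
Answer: 25/4 ≈ 6.2500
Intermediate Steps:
f = 0
G(w) = w + w² + w/(6 + w) (G(w) = (w² + w/(6 + w)) + w = w + w² + w/(6 + w))
R(I, c) = (-5 + c)/(-8 + I)
R(u(6), G(f))² = ((-5 + 0*(7 + 0² + 7*0)/(6 + 0))/(-8 + 6))² = ((-5 + 0*(7 + 0 + 0)/6)/(-2))² = (-(-5 + 0*(⅙)*7)/2)² = (-(-5 + 0)/2)² = (-½*(-5))² = (5/2)² = 25/4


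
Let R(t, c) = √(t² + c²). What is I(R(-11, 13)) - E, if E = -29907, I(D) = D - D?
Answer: 29907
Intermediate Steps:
R(t, c) = √(c² + t²)
I(D) = 0
I(R(-11, 13)) - E = 0 - 1*(-29907) = 0 + 29907 = 29907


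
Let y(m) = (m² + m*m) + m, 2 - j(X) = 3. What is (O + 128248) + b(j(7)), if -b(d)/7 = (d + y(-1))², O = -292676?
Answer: -164428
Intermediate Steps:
j(X) = -1 (j(X) = 2 - 1*3 = 2 - 3 = -1)
y(m) = m + 2*m² (y(m) = (m² + m²) + m = 2*m² + m = m + 2*m²)
b(d) = -7*(1 + d)² (b(d) = -7*(d - (1 + 2*(-1)))² = -7*(d - (1 - 2))² = -7*(d - 1*(-1))² = -7*(d + 1)² = -7*(1 + d)²)
(O + 128248) + b(j(7)) = (-292676 + 128248) - 7*(1 - 1)² = -164428 - 7*0² = -164428 - 7*0 = -164428 + 0 = -164428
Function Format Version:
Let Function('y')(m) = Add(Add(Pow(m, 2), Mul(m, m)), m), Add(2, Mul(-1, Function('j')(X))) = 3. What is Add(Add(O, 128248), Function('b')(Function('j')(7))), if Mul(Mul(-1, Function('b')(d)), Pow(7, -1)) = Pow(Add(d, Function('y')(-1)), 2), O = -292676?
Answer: -164428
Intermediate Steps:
Function('j')(X) = -1 (Function('j')(X) = Add(2, Mul(-1, 3)) = Add(2, -3) = -1)
Function('y')(m) = Add(m, Mul(2, Pow(m, 2))) (Function('y')(m) = Add(Add(Pow(m, 2), Pow(m, 2)), m) = Add(Mul(2, Pow(m, 2)), m) = Add(m, Mul(2, Pow(m, 2))))
Function('b')(d) = Mul(-7, Pow(Add(1, d), 2)) (Function('b')(d) = Mul(-7, Pow(Add(d, Mul(-1, Add(1, Mul(2, -1)))), 2)) = Mul(-7, Pow(Add(d, Mul(-1, Add(1, -2))), 2)) = Mul(-7, Pow(Add(d, Mul(-1, -1)), 2)) = Mul(-7, Pow(Add(d, 1), 2)) = Mul(-7, Pow(Add(1, d), 2)))
Add(Add(O, 128248), Function('b')(Function('j')(7))) = Add(Add(-292676, 128248), Mul(-7, Pow(Add(1, -1), 2))) = Add(-164428, Mul(-7, Pow(0, 2))) = Add(-164428, Mul(-7, 0)) = Add(-164428, 0) = -164428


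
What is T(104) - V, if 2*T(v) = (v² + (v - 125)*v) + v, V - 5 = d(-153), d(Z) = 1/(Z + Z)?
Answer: 1335079/306 ≈ 4363.0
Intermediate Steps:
d(Z) = 1/(2*Z)
V = 1529/306 (V = 5 + (½)/(-153) = 5 + (½)*(-1/153) = 5 - 1/306 = 1529/306 ≈ 4.9967)
T(v) = v/2 + v²/2 + v*(-125 + v)/2 (T(v) = ((v² + (v - 125)*v) + v)/2 = ((v² + (-125 + v)*v) + v)/2 = ((v² + v*(-125 + v)) + v)/2 = (v + v² + v*(-125 + v))/2 = v/2 + v²/2 + v*(-125 + v)/2)
T(104) - V = 104*(-62 + 104) - 1*1529/306 = 104*42 - 1529/306 = 4368 - 1529/306 = 1335079/306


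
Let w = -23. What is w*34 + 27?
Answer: -755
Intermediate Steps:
w*34 + 27 = -23*34 + 27 = -782 + 27 = -755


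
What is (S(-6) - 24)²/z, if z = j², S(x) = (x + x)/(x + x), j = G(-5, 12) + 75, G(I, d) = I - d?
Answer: 529/3364 ≈ 0.15725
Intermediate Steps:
j = 58 (j = (-5 - 1*12) + 75 = (-5 - 12) + 75 = -17 + 75 = 58)
S(x) = 1 (S(x) = (2*x)/((2*x)) = (2*x)*(1/(2*x)) = 1)
z = 3364 (z = 58² = 3364)
(S(-6) - 24)²/z = (1 - 24)²/3364 = (-23)²*(1/3364) = 529*(1/3364) = 529/3364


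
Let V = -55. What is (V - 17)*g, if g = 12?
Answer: -864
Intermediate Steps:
(V - 17)*g = (-55 - 17)*12 = -72*12 = -864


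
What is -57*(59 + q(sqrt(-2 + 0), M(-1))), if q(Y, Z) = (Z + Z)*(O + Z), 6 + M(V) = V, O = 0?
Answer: -8949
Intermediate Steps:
M(V) = -6 + V
q(Y, Z) = 2*Z**2 (q(Y, Z) = (Z + Z)*(0 + Z) = (2*Z)*Z = 2*Z**2)
-57*(59 + q(sqrt(-2 + 0), M(-1))) = -57*(59 + 2*(-6 - 1)**2) = -57*(59 + 2*(-7)**2) = -57*(59 + 2*49) = -57*(59 + 98) = -57*157 = -8949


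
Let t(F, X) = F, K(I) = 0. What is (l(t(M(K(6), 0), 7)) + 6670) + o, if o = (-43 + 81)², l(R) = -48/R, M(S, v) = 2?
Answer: 8090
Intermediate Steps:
o = 1444 (o = 38² = 1444)
(l(t(M(K(6), 0), 7)) + 6670) + o = (-48/2 + 6670) + 1444 = (-48*½ + 6670) + 1444 = (-24 + 6670) + 1444 = 6646 + 1444 = 8090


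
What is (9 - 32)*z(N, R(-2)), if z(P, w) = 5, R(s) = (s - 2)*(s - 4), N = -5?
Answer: -115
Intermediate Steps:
R(s) = (-4 + s)*(-2 + s) (R(s) = (-2 + s)*(-4 + s) = (-4 + s)*(-2 + s))
(9 - 32)*z(N, R(-2)) = (9 - 32)*5 = -23*5 = -115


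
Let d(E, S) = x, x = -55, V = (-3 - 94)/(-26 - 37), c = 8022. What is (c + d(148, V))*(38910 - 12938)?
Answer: 206918924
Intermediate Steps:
V = 97/63 (V = -97/(-63) = -97*(-1/63) = 97/63 ≈ 1.5397)
d(E, S) = -55
(c + d(148, V))*(38910 - 12938) = (8022 - 55)*(38910 - 12938) = 7967*25972 = 206918924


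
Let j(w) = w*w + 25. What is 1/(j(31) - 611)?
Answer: 1/375 ≈ 0.0026667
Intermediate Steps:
j(w) = 25 + w**2 (j(w) = w**2 + 25 = 25 + w**2)
1/(j(31) - 611) = 1/((25 + 31**2) - 611) = 1/((25 + 961) - 611) = 1/(986 - 611) = 1/375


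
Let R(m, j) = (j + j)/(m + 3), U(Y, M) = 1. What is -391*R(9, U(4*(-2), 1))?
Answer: -391/6 ≈ -65.167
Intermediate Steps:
R(m, j) = 2*j/(3 + m) (R(m, j) = (2*j)/(3 + m) = 2*j/(3 + m))
-391*R(9, U(4*(-2), 1)) = -782/(3 + 9) = -782/12 = -391*⅙ = -391/6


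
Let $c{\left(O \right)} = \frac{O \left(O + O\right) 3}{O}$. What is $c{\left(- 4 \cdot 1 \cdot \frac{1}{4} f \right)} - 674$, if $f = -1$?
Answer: $-668$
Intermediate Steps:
$c{\left(O \right)} = 6 O$ ($c{\left(O \right)} = \frac{O 2 O 3}{O} = \frac{O 6 O}{O} = \frac{6 O^{2}}{O} = 6 O$)
$c{\left(- 4 \cdot 1 \cdot \frac{1}{4} f \right)} - 674 = 6 - 4 \cdot 1 \cdot \frac{1}{4} \left(-1\right) - 674 = 6 \left(-4\right) \frac{1}{4} \left(-1\right) - 674 = 6 \left(\left(-1\right) \left(-1\right)\right) - 674 = 6 \cdot 1 - 674 = 6 - 674 = -668$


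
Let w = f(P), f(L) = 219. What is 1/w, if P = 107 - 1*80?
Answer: 1/219 ≈ 0.0045662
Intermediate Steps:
P = 27 (P = 107 - 80 = 27)
w = 219
1/w = 1/219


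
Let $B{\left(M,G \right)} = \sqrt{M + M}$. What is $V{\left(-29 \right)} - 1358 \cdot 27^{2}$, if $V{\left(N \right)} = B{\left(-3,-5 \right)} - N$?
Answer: $-989953 + i \sqrt{6} \approx -9.8995 \cdot 10^{5} + 2.4495 i$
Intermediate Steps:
$B{\left(M,G \right)} = \sqrt{2} \sqrt{M}$ ($B{\left(M,G \right)} = \sqrt{2 M} = \sqrt{2} \sqrt{M}$)
$V{\left(N \right)} = - N + i \sqrt{6}$ ($V{\left(N \right)} = \sqrt{2} \sqrt{-3} - N = \sqrt{2} i \sqrt{3} - N = i \sqrt{6} - N = - N + i \sqrt{6}$)
$V{\left(-29 \right)} - 1358 \cdot 27^{2} = \left(\left(-1\right) \left(-29\right) + i \sqrt{6}\right) - 1358 \cdot 27^{2} = \left(29 + i \sqrt{6}\right) - 989982 = -989953 + i \sqrt{6}$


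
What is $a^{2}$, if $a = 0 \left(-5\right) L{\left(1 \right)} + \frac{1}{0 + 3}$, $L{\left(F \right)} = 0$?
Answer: $\frac{1}{9} \approx 0.11111$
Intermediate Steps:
$a = \frac{1}{3}$ ($a = 0 \left(-5\right) 0 + \frac{1}{0 + 3} = 0 \cdot 0 + \frac{1}{3} = 0 + \frac{1}{3} = \frac{1}{3} \approx 0.33333$)
$a^{2} = \left(\frac{1}{3}\right)^{2} = \frac{1}{9}$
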